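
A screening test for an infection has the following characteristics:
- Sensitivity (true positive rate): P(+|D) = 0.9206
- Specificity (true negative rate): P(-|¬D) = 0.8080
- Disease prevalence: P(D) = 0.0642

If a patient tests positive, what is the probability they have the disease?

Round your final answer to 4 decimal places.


Let D = has disease, + = positive test

Given:
- P(D) = 0.0642 (prevalence)
- P(+|D) = 0.9206 (sensitivity)
- P(-|¬D) = 0.8080 (specificity)
- P(+|¬D) = 0.1920 (false positive rate = 1 - specificity)

Step 1: Find P(+)
P(+) = P(+|D)P(D) + P(+|¬D)P(¬D)
     = 0.9206 × 0.0642 + 0.1920 × 0.9358
     = 0.05910252 + 0.17967360
     = 0.23877612

Step 2: Apply Bayes' theorem for P(D|+)
P(D|+) = P(+|D)P(D) / P(+)
       = 0.05910252 / 0.23877612
       = 0.2475


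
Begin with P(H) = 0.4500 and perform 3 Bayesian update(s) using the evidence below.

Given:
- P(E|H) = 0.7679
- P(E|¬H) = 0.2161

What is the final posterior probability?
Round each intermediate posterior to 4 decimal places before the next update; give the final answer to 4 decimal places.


Sequential Bayesian updating:

Initial prior: P(H) = 0.4500

Update 1:
  P(E) = 0.7679 × 0.4500 + 0.2161 × 0.5500 = 0.34555500 + 0.11885500 = 0.46441000
  P(H|E) = 0.34555500 / 0.46441000 = 0.7441

Update 2:
  P(E) = 0.7679 × 0.7441 + 0.2161 × 0.2559 = 0.57139439 + 0.05529999 = 0.62669438
  P(H|E) = 0.57139439 / 0.62669438 = 0.9118

Update 3:
  P(E) = 0.7679 × 0.9118 + 0.2161 × 0.0882 = 0.70017122 + 0.01906002 = 0.71923124
  P(H|E) = 0.70017122 / 0.71923124 = 0.9735

Final posterior: 0.9735


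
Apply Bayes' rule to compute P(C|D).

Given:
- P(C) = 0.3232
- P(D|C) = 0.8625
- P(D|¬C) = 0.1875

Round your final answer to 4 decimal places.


Bayes' theorem: P(C|D) = P(D|C) × P(C) / P(D)

Step 1: Calculate P(D) using law of total probability
P(D) = P(D|C)P(C) + P(D|¬C)P(¬C)
     = 0.8625 × 0.3232 + 0.1875 × 0.6768
     = 0.27876000 + 0.12690000
     = 0.40566000

Step 2: Apply Bayes' theorem
P(C|D) = P(D|C) × P(C) / P(D)
       = 0.27876000 / 0.40566000
       = 0.6872


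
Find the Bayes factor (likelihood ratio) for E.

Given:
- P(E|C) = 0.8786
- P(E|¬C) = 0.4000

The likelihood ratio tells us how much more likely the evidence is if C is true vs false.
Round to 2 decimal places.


Likelihood Ratio (LR) = P(E|C) / P(E|¬C)

LR = 0.8786 / 0.4000
   = 2.20

The evidence is 2.20 times more likely if C is true than if C is false.
LR > 1, so observing E raises the odds in favor of C.


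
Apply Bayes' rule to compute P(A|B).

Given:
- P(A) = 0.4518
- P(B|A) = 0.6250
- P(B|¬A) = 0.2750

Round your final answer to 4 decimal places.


Bayes' theorem: P(A|B) = P(B|A) × P(A) / P(B)

Step 1: Calculate P(B) using law of total probability
P(B) = P(B|A)P(A) + P(B|¬A)P(¬A)
     = 0.6250 × 0.4518 + 0.2750 × 0.5482
     = 0.28237500 + 0.15075500
     = 0.43313000

Step 2: Apply Bayes' theorem
P(A|B) = P(B|A) × P(A) / P(B)
       = 0.28237500 / 0.43313000
       = 0.6519


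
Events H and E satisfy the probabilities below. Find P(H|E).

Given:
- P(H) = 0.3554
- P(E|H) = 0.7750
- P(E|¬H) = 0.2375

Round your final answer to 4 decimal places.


Bayes' theorem: P(H|E) = P(E|H) × P(H) / P(E)

Step 1: Calculate P(E) using law of total probability
P(E) = P(E|H)P(H) + P(E|¬H)P(¬H)
     = 0.7750 × 0.3554 + 0.2375 × 0.6446
     = 0.27543500 + 0.15309250
     = 0.42852750

Step 2: Apply Bayes' theorem
P(H|E) = P(E|H) × P(H) / P(E)
       = 0.27543500 / 0.42852750
       = 0.6427


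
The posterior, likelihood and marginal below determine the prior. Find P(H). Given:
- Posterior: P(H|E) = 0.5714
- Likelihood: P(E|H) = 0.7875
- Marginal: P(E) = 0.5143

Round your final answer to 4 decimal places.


From Bayes' theorem: P(H|E) = P(E|H) × P(H) / P(E)

Rearranging for P(H):
P(H) = P(H|E) × P(E) / P(E|H)
     = 0.5714 × 0.5143 / 0.7875
     = 0.29387102 / 0.7875
     = 0.3732


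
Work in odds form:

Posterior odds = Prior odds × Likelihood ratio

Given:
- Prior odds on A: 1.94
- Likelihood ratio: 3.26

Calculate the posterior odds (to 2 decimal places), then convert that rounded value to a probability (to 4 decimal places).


Step 1: Calculate posterior odds
Posterior odds = Prior odds × LR
               = 1.94 × 3.26
               = 6.32

Step 2: Convert to probability
P(A|E) = Posterior odds / (1 + Posterior odds)
       = 6.32 / (1 + 6.32)
       = 6.32 / 7.32
       = 0.8634

The evidence increased P(A) from 0.6599 to 0.8634.


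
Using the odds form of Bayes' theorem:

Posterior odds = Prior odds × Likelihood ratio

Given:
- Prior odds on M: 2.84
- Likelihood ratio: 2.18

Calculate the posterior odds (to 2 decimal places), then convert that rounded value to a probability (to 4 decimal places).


Step 1: Calculate posterior odds
Posterior odds = Prior odds × LR
               = 2.84 × 2.18
               = 6.19

Step 2: Convert to probability
P(M|E) = Posterior odds / (1 + Posterior odds)
       = 6.19 / (1 + 6.19)
       = 6.19 / 7.19
       = 0.8609

The evidence increased P(M) from 0.7396 to 0.8609.


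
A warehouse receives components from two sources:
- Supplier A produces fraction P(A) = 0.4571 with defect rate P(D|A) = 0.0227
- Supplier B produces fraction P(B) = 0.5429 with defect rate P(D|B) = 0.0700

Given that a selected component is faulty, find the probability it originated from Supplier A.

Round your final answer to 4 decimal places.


Let A = from Supplier A, D = faulty

Given:
- P(A) = 0.4571, P(B) = 0.5429
- P(D|A) = 0.0227, P(D|B) = 0.0700

Step 1: Find P(D)
P(D) = P(D|A)P(A) + P(D|B)P(B)
     = 0.0227 × 0.4571 + 0.0700 × 0.5429
     = 0.01037617 + 0.03800300
     = 0.04837917

Step 2: Apply Bayes' theorem
P(A|D) = P(D|A)P(A) / P(D)
       = 0.01037617 / 0.04837917
       = 0.2145


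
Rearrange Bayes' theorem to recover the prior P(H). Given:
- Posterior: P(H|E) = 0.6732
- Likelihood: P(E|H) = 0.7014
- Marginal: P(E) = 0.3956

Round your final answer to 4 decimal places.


From Bayes' theorem: P(H|E) = P(E|H) × P(H) / P(E)

Rearranging for P(H):
P(H) = P(H|E) × P(E) / P(E|H)
     = 0.6732 × 0.3956 / 0.7014
     = 0.26631792 / 0.7014
     = 0.3797


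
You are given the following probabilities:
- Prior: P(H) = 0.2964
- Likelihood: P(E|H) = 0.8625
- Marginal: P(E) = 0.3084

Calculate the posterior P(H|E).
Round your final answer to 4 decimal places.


Using Bayes' theorem:

P(H|E) = P(E|H) × P(H) / P(E)
       = 0.8625 × 0.2964 / 0.3084
       = 0.25564500 / 0.3084
       = 0.8289

The evidence strengthens our belief in H.
Prior: 0.2964 → Posterior: 0.8289


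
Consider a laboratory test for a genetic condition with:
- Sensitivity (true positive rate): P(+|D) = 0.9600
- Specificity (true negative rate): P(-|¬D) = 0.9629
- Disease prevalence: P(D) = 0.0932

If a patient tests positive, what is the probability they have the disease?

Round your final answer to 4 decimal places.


Let D = has disease, + = positive test

Given:
- P(D) = 0.0932 (prevalence)
- P(+|D) = 0.9600 (sensitivity)
- P(-|¬D) = 0.9629 (specificity)
- P(+|¬D) = 0.0371 (false positive rate = 1 - specificity)

Step 1: Find P(+)
P(+) = P(+|D)P(D) + P(+|¬D)P(¬D)
     = 0.9600 × 0.0932 + 0.0371 × 0.9068
     = 0.08947200 + 0.03364228
     = 0.12311428

Step 2: Apply Bayes' theorem for P(D|+)
P(D|+) = P(+|D)P(D) / P(+)
       = 0.08947200 / 0.12311428
       = 0.7267


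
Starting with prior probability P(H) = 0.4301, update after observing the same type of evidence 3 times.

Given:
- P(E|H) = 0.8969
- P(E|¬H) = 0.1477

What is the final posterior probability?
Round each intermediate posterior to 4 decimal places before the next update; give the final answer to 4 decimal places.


Sequential Bayesian updating:

Initial prior: P(H) = 0.4301

Update 1:
  P(E) = 0.8969 × 0.4301 + 0.1477 × 0.5699 = 0.38575669 + 0.08417423 = 0.46993092
  P(H|E) = 0.38575669 / 0.46993092 = 0.8209

Update 2:
  P(E) = 0.8969 × 0.8209 + 0.1477 × 0.1791 = 0.73626521 + 0.02645307 = 0.76271828
  P(H|E) = 0.73626521 / 0.76271828 = 0.9653

Update 3:
  P(E) = 0.8969 × 0.9653 + 0.1477 × 0.0347 = 0.86577757 + 0.00512519 = 0.87090276
  P(H|E) = 0.86577757 / 0.87090276 = 0.9941

Final posterior: 0.9941


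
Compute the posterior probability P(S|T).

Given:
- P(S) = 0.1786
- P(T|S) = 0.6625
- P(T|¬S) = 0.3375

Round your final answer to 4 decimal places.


Bayes' theorem: P(S|T) = P(T|S) × P(S) / P(T)

Step 1: Calculate P(T) using law of total probability
P(T) = P(T|S)P(S) + P(T|¬S)P(¬S)
     = 0.6625 × 0.1786 + 0.3375 × 0.8214
     = 0.11832250 + 0.27722250
     = 0.39554500

Step 2: Apply Bayes' theorem
P(S|T) = P(T|S) × P(S) / P(T)
       = 0.11832250 / 0.39554500
       = 0.2991


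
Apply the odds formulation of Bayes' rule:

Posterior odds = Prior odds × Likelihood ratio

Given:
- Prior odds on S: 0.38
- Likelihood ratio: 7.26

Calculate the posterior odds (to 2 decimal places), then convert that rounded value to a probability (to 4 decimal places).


Step 1: Calculate posterior odds
Posterior odds = Prior odds × LR
               = 0.38 × 7.26
               = 2.76

Step 2: Convert to probability
P(S|E) = Posterior odds / (1 + Posterior odds)
       = 2.76 / (1 + 2.76)
       = 2.76 / 3.76
       = 0.7340

The evidence increased P(S) from 0.2754 to 0.7340.


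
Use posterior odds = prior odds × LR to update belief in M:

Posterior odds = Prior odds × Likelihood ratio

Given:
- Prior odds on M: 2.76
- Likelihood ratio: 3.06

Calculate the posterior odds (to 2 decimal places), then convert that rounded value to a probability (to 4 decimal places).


Step 1: Calculate posterior odds
Posterior odds = Prior odds × LR
               = 2.76 × 3.06
               = 8.45

Step 2: Convert to probability
P(M|E) = Posterior odds / (1 + Posterior odds)
       = 8.45 / (1 + 8.45)
       = 8.45 / 9.45
       = 0.8942

The evidence increased P(M) from 0.7340 to 0.8942.


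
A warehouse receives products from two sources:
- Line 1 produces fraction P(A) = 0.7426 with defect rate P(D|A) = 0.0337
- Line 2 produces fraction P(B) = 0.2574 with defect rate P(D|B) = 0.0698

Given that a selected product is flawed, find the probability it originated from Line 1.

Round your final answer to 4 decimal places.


Let A = from Line 1, D = flawed

Given:
- P(A) = 0.7426, P(B) = 0.2574
- P(D|A) = 0.0337, P(D|B) = 0.0698

Step 1: Find P(D)
P(D) = P(D|A)P(A) + P(D|B)P(B)
     = 0.0337 × 0.7426 + 0.0698 × 0.2574
     = 0.02502562 + 0.01796652
     = 0.04299214

Step 2: Apply Bayes' theorem
P(A|D) = P(D|A)P(A) / P(D)
       = 0.02502562 / 0.04299214
       = 0.5821


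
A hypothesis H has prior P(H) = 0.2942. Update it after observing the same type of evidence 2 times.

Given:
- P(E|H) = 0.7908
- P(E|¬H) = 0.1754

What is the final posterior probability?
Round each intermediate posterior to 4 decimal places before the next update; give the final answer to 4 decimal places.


Sequential Bayesian updating:

Initial prior: P(H) = 0.2942

Update 1:
  P(E) = 0.7908 × 0.2942 + 0.1754 × 0.7058 = 0.23265336 + 0.12379732 = 0.35645068
  P(H|E) = 0.23265336 / 0.35645068 = 0.6527

Update 2:
  P(E) = 0.7908 × 0.6527 + 0.1754 × 0.3473 = 0.51615516 + 0.06091642 = 0.57707158
  P(H|E) = 0.51615516 / 0.57707158 = 0.8944

Final posterior: 0.8944


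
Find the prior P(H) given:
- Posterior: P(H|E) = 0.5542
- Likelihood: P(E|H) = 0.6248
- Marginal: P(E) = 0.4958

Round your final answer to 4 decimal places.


From Bayes' theorem: P(H|E) = P(E|H) × P(H) / P(E)

Rearranging for P(H):
P(H) = P(H|E) × P(E) / P(E|H)
     = 0.5542 × 0.4958 / 0.6248
     = 0.27477236 / 0.6248
     = 0.4398


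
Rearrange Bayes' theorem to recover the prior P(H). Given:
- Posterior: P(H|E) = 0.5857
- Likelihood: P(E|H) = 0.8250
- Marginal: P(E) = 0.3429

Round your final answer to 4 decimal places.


From Bayes' theorem: P(H|E) = P(E|H) × P(H) / P(E)

Rearranging for P(H):
P(H) = P(H|E) × P(E) / P(E|H)
     = 0.5857 × 0.3429 / 0.8250
     = 0.20083653 / 0.8250
     = 0.2434


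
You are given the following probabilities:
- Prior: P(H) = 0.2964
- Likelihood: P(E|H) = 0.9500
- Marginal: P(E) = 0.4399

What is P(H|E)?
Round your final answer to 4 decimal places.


Using Bayes' theorem:

P(H|E) = P(E|H) × P(H) / P(E)
       = 0.9500 × 0.2964 / 0.4399
       = 0.28158000 / 0.4399
       = 0.6401

The evidence strengthens our belief in H.
Prior: 0.2964 → Posterior: 0.6401


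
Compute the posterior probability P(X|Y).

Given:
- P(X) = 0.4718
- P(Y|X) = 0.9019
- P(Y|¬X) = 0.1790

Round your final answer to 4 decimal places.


Bayes' theorem: P(X|Y) = P(Y|X) × P(X) / P(Y)

Step 1: Calculate P(Y) using law of total probability
P(Y) = P(Y|X)P(X) + P(Y|¬X)P(¬X)
     = 0.9019 × 0.4718 + 0.1790 × 0.5282
     = 0.42551642 + 0.09454780
     = 0.52006422

Step 2: Apply Bayes' theorem
P(X|Y) = P(Y|X) × P(X) / P(Y)
       = 0.42551642 / 0.52006422
       = 0.8182


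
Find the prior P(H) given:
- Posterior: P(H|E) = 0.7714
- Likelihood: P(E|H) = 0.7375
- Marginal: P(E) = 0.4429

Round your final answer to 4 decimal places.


From Bayes' theorem: P(H|E) = P(E|H) × P(H) / P(E)

Rearranging for P(H):
P(H) = P(H|E) × P(E) / P(E|H)
     = 0.7714 × 0.4429 / 0.7375
     = 0.34165306 / 0.7375
     = 0.4633


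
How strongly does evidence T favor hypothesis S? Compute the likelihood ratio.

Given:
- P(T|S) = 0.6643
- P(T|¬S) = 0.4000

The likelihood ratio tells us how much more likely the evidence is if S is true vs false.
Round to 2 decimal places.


Likelihood Ratio (LR) = P(T|S) / P(T|¬S)

LR = 0.6643 / 0.4000
   = 1.66

The evidence is 1.66 times more likely if S is true than if S is false.
Since LR > 1, the evidence supports S over ¬S.


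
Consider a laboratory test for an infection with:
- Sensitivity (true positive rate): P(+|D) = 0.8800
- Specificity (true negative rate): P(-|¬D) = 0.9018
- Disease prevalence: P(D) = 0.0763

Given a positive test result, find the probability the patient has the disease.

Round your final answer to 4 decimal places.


Let D = has disease, + = positive test

Given:
- P(D) = 0.0763 (prevalence)
- P(+|D) = 0.8800 (sensitivity)
- P(-|¬D) = 0.9018 (specificity)
- P(+|¬D) = 0.0982 (false positive rate = 1 - specificity)

Step 1: Find P(+)
P(+) = P(+|D)P(D) + P(+|¬D)P(¬D)
     = 0.8800 × 0.0763 + 0.0982 × 0.9237
     = 0.06714400 + 0.09070734
     = 0.15785134

Step 2: Apply Bayes' theorem for P(D|+)
P(D|+) = P(+|D)P(D) / P(+)
       = 0.06714400 / 0.15785134
       = 0.4254


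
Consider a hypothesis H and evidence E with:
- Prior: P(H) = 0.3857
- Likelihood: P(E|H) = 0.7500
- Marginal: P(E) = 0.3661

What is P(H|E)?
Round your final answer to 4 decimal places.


Using Bayes' theorem:

P(H|E) = P(E|H) × P(H) / P(E)
       = 0.7500 × 0.3857 / 0.3661
       = 0.28927500 / 0.3661
       = 0.7902

The evidence strengthens our belief in H.
Prior: 0.3857 → Posterior: 0.7902


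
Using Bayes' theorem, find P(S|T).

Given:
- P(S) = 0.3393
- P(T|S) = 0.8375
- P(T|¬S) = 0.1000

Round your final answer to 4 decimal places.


Bayes' theorem: P(S|T) = P(T|S) × P(S) / P(T)

Step 1: Calculate P(T) using law of total probability
P(T) = P(T|S)P(S) + P(T|¬S)P(¬S)
     = 0.8375 × 0.3393 + 0.1000 × 0.6607
     = 0.28416375 + 0.06607000
     = 0.35023375

Step 2: Apply Bayes' theorem
P(S|T) = P(T|S) × P(S) / P(T)
       = 0.28416375 / 0.35023375
       = 0.8114


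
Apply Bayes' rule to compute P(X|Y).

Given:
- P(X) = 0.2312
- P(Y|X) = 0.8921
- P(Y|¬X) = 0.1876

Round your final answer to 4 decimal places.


Bayes' theorem: P(X|Y) = P(Y|X) × P(X) / P(Y)

Step 1: Calculate P(Y) using law of total probability
P(Y) = P(Y|X)P(X) + P(Y|¬X)P(¬X)
     = 0.8921 × 0.2312 + 0.1876 × 0.7688
     = 0.20625352 + 0.14422688
     = 0.35048040

Step 2: Apply Bayes' theorem
P(X|Y) = P(Y|X) × P(X) / P(Y)
       = 0.20625352 / 0.35048040
       = 0.5885


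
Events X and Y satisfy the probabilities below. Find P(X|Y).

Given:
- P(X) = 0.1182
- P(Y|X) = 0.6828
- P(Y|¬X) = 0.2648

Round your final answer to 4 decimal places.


Bayes' theorem: P(X|Y) = P(Y|X) × P(X) / P(Y)

Step 1: Calculate P(Y) using law of total probability
P(Y) = P(Y|X)P(X) + P(Y|¬X)P(¬X)
     = 0.6828 × 0.1182 + 0.2648 × 0.8818
     = 0.08070696 + 0.23350064
     = 0.31420760

Step 2: Apply Bayes' theorem
P(X|Y) = P(Y|X) × P(X) / P(Y)
       = 0.08070696 / 0.31420760
       = 0.2569


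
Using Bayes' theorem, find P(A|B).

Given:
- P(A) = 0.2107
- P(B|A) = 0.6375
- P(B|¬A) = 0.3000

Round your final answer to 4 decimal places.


Bayes' theorem: P(A|B) = P(B|A) × P(A) / P(B)

Step 1: Calculate P(B) using law of total probability
P(B) = P(B|A)P(A) + P(B|¬A)P(¬A)
     = 0.6375 × 0.2107 + 0.3000 × 0.7893
     = 0.13432125 + 0.23679000
     = 0.37111125

Step 2: Apply Bayes' theorem
P(A|B) = P(B|A) × P(A) / P(B)
       = 0.13432125 / 0.37111125
       = 0.3619


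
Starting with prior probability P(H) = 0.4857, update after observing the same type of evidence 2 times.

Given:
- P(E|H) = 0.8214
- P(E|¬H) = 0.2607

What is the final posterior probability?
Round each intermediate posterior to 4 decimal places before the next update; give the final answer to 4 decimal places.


Sequential Bayesian updating:

Initial prior: P(H) = 0.4857

Update 1:
  P(E) = 0.8214 × 0.4857 + 0.2607 × 0.5143 = 0.39895398 + 0.13407801 = 0.53303199
  P(H|E) = 0.39895398 / 0.53303199 = 0.7485

Update 2:
  P(E) = 0.8214 × 0.7485 + 0.2607 × 0.2515 = 0.61481790 + 0.06556605 = 0.68038395
  P(H|E) = 0.61481790 / 0.68038395 = 0.9036

Final posterior: 0.9036


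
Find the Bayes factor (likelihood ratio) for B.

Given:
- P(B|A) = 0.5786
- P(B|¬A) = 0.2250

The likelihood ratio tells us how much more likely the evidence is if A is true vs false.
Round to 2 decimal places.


Likelihood Ratio (LR) = P(B|A) / P(B|¬A)

LR = 0.5786 / 0.2250
   = 2.57

The evidence is 2.57 times more likely if A is true than if A is false.
LR > 1, so observing B raises the odds in favor of A.


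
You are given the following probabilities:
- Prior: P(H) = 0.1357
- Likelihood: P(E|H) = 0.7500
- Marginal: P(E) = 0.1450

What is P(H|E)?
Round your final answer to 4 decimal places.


Using Bayes' theorem:

P(H|E) = P(E|H) × P(H) / P(E)
       = 0.7500 × 0.1357 / 0.1450
       = 0.10177500 / 0.1450
       = 0.7019

The evidence strengthens our belief in H.
Prior: 0.1357 → Posterior: 0.7019


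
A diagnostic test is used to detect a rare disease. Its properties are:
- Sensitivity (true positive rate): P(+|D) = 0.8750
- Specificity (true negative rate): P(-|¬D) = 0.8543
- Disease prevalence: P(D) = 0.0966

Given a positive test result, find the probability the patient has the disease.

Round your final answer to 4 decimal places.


Let D = has disease, + = positive test

Given:
- P(D) = 0.0966 (prevalence)
- P(+|D) = 0.8750 (sensitivity)
- P(-|¬D) = 0.8543 (specificity)
- P(+|¬D) = 0.1457 (false positive rate = 1 - specificity)

Step 1: Find P(+)
P(+) = P(+|D)P(D) + P(+|¬D)P(¬D)
     = 0.8750 × 0.0966 + 0.1457 × 0.9034
     = 0.08452500 + 0.13162538
     = 0.21615038

Step 2: Apply Bayes' theorem for P(D|+)
P(D|+) = P(+|D)P(D) / P(+)
       = 0.08452500 / 0.21615038
       = 0.3910


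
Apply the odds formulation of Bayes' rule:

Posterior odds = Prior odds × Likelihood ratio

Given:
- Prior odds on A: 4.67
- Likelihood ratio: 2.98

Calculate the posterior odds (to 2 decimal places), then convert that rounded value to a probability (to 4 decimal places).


Step 1: Calculate posterior odds
Posterior odds = Prior odds × LR
               = 4.67 × 2.98
               = 13.92

Step 2: Convert to probability
P(A|E) = Posterior odds / (1 + Posterior odds)
       = 13.92 / (1 + 13.92)
       = 13.92 / 14.92
       = 0.9330

The evidence increased P(A) from 0.8236 to 0.9330.


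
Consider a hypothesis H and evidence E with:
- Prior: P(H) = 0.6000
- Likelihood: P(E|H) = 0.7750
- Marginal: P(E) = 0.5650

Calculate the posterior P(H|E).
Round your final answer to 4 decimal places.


Using Bayes' theorem:

P(H|E) = P(E|H) × P(H) / P(E)
       = 0.7750 × 0.6000 / 0.5650
       = 0.46500000 / 0.5650
       = 0.8230

The evidence strengthens our belief in H.
Prior: 0.6000 → Posterior: 0.8230


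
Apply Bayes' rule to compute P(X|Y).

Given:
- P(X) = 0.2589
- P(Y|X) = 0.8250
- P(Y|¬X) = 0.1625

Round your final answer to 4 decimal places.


Bayes' theorem: P(X|Y) = P(Y|X) × P(X) / P(Y)

Step 1: Calculate P(Y) using law of total probability
P(Y) = P(Y|X)P(X) + P(Y|¬X)P(¬X)
     = 0.8250 × 0.2589 + 0.1625 × 0.7411
     = 0.21359250 + 0.12042875
     = 0.33402125

Step 2: Apply Bayes' theorem
P(X|Y) = P(Y|X) × P(X) / P(Y)
       = 0.21359250 / 0.33402125
       = 0.6395


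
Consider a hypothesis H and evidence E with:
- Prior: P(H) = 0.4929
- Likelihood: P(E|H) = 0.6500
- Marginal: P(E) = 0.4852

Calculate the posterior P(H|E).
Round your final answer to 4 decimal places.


Using Bayes' theorem:

P(H|E) = P(E|H) × P(H) / P(E)
       = 0.6500 × 0.4929 / 0.4852
       = 0.32038500 / 0.4852
       = 0.6603

The evidence strengthens our belief in H.
Prior: 0.4929 → Posterior: 0.6603


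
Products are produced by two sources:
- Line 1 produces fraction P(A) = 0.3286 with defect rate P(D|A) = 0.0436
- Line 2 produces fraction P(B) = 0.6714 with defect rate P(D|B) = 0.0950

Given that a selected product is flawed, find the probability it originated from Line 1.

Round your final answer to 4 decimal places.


Let A = from Line 1, D = flawed

Given:
- P(A) = 0.3286, P(B) = 0.6714
- P(D|A) = 0.0436, P(D|B) = 0.0950

Step 1: Find P(D)
P(D) = P(D|A)P(A) + P(D|B)P(B)
     = 0.0436 × 0.3286 + 0.0950 × 0.6714
     = 0.01432696 + 0.06378300
     = 0.07810996

Step 2: Apply Bayes' theorem
P(A|D) = P(D|A)P(A) / P(D)
       = 0.01432696 / 0.07810996
       = 0.1834


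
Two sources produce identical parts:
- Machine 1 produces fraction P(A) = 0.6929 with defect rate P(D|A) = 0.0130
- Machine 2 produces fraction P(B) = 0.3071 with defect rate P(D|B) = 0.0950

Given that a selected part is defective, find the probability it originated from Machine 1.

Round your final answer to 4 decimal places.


Let A = from Machine 1, D = defective

Given:
- P(A) = 0.6929, P(B) = 0.3071
- P(D|A) = 0.0130, P(D|B) = 0.0950

Step 1: Find P(D)
P(D) = P(D|A)P(A) + P(D|B)P(B)
     = 0.0130 × 0.6929 + 0.0950 × 0.3071
     = 0.00900770 + 0.02917450
     = 0.03818220

Step 2: Apply Bayes' theorem
P(A|D) = P(D|A)P(A) / P(D)
       = 0.00900770 / 0.03818220
       = 0.2359


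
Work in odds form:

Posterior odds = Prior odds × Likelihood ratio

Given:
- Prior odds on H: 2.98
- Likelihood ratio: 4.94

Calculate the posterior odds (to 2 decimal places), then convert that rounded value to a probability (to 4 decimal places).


Step 1: Calculate posterior odds
Posterior odds = Prior odds × LR
               = 2.98 × 4.94
               = 14.72

Step 2: Convert to probability
P(H|E) = Posterior odds / (1 + Posterior odds)
       = 14.72 / (1 + 14.72)
       = 14.72 / 15.72
       = 0.9364

The evidence increased P(H) from 0.7487 to 0.9364.


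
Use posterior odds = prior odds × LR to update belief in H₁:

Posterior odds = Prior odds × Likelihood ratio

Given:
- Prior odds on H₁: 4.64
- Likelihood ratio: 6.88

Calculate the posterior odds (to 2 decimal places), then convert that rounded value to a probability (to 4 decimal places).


Step 1: Calculate posterior odds
Posterior odds = Prior odds × LR
               = 4.64 × 6.88
               = 31.92

Step 2: Convert to probability
P(H₁|E) = Posterior odds / (1 + Posterior odds)
       = 31.92 / (1 + 31.92)
       = 31.92 / 32.92
       = 0.9696

The evidence increased P(H₁) from 0.8227 to 0.9696.


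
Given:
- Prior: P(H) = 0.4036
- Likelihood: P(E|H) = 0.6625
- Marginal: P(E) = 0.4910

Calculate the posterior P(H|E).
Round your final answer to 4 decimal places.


Using Bayes' theorem:

P(H|E) = P(E|H) × P(H) / P(E)
       = 0.6625 × 0.4036 / 0.4910
       = 0.26738500 / 0.4910
       = 0.5446

The evidence strengthens our belief in H.
Prior: 0.4036 → Posterior: 0.5446


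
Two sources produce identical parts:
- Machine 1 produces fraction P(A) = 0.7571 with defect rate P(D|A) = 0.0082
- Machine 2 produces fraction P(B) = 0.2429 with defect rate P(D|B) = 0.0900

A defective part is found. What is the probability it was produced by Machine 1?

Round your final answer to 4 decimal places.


Let A = from Machine 1, D = defective

Given:
- P(A) = 0.7571, P(B) = 0.2429
- P(D|A) = 0.0082, P(D|B) = 0.0900

Step 1: Find P(D)
P(D) = P(D|A)P(A) + P(D|B)P(B)
     = 0.0082 × 0.7571 + 0.0900 × 0.2429
     = 0.00620822 + 0.02186100
     = 0.02806922

Step 2: Apply Bayes' theorem
P(A|D) = P(D|A)P(A) / P(D)
       = 0.00620822 / 0.02806922
       = 0.2212


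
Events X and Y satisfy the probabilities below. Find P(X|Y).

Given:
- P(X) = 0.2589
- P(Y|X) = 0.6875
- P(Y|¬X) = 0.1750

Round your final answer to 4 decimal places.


Bayes' theorem: P(X|Y) = P(Y|X) × P(X) / P(Y)

Step 1: Calculate P(Y) using law of total probability
P(Y) = P(Y|X)P(X) + P(Y|¬X)P(¬X)
     = 0.6875 × 0.2589 + 0.1750 × 0.7411
     = 0.17799375 + 0.12969250
     = 0.30768625

Step 2: Apply Bayes' theorem
P(X|Y) = P(Y|X) × P(X) / P(Y)
       = 0.17799375 / 0.30768625
       = 0.5785


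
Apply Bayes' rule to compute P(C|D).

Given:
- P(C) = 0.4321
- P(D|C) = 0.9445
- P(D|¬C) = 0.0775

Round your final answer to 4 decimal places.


Bayes' theorem: P(C|D) = P(D|C) × P(C) / P(D)

Step 1: Calculate P(D) using law of total probability
P(D) = P(D|C)P(C) + P(D|¬C)P(¬C)
     = 0.9445 × 0.4321 + 0.0775 × 0.5679
     = 0.40811845 + 0.04401225
     = 0.45213070

Step 2: Apply Bayes' theorem
P(C|D) = P(D|C) × P(C) / P(D)
       = 0.40811845 / 0.45213070
       = 0.9027


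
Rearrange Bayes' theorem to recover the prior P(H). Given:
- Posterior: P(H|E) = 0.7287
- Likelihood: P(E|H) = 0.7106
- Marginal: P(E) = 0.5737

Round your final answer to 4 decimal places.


From Bayes' theorem: P(H|E) = P(E|H) × P(H) / P(E)

Rearranging for P(H):
P(H) = P(H|E) × P(E) / P(E|H)
     = 0.7287 × 0.5737 / 0.7106
     = 0.41805519 / 0.7106
     = 0.5883


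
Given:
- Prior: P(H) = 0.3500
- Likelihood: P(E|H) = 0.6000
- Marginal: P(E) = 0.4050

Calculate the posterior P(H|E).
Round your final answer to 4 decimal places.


Using Bayes' theorem:

P(H|E) = P(E|H) × P(H) / P(E)
       = 0.6000 × 0.3500 / 0.4050
       = 0.21000000 / 0.4050
       = 0.5185

The evidence strengthens our belief in H.
Prior: 0.3500 → Posterior: 0.5185


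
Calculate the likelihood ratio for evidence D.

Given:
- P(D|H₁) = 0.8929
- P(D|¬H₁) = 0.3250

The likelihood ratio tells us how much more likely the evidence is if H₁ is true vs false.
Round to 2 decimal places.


Likelihood Ratio (LR) = P(D|H₁) / P(D|¬H₁)

LR = 0.8929 / 0.3250
   = 2.75

The evidence is 2.75 times more likely if H₁ is true than if H₁ is false.
Because LR exceeds 1, D is evidence for H₁.


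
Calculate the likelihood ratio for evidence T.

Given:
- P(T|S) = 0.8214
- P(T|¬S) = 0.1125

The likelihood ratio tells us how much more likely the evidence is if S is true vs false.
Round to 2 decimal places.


Likelihood Ratio (LR) = P(T|S) / P(T|¬S)

LR = 0.8214 / 0.1125
   = 7.30

The evidence is 7.30 times more likely if S is true than if S is false.
Since LR > 1, the evidence supports S over ¬S.


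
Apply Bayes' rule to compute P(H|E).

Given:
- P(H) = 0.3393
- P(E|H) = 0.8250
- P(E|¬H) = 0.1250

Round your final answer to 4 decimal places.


Bayes' theorem: P(H|E) = P(E|H) × P(H) / P(E)

Step 1: Calculate P(E) using law of total probability
P(E) = P(E|H)P(H) + P(E|¬H)P(¬H)
     = 0.8250 × 0.3393 + 0.1250 × 0.6607
     = 0.27992250 + 0.08258750
     = 0.36251000

Step 2: Apply Bayes' theorem
P(H|E) = P(E|H) × P(H) / P(E)
       = 0.27992250 / 0.36251000
       = 0.7722


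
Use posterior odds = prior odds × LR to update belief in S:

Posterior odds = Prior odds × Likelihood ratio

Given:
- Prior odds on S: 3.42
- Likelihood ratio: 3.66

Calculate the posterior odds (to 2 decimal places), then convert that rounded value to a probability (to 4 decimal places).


Step 1: Calculate posterior odds
Posterior odds = Prior odds × LR
               = 3.42 × 3.66
               = 12.52

Step 2: Convert to probability
P(S|E) = Posterior odds / (1 + Posterior odds)
       = 12.52 / (1 + 12.52)
       = 12.52 / 13.52
       = 0.9260

The evidence increased P(S) from 0.7738 to 0.9260.


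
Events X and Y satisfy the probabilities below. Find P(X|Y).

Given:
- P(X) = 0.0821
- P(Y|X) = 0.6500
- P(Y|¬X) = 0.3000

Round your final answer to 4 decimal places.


Bayes' theorem: P(X|Y) = P(Y|X) × P(X) / P(Y)

Step 1: Calculate P(Y) using law of total probability
P(Y) = P(Y|X)P(X) + P(Y|¬X)P(¬X)
     = 0.6500 × 0.0821 + 0.3000 × 0.9179
     = 0.05336500 + 0.27537000
     = 0.32873500

Step 2: Apply Bayes' theorem
P(X|Y) = P(Y|X) × P(X) / P(Y)
       = 0.05336500 / 0.32873500
       = 0.1623


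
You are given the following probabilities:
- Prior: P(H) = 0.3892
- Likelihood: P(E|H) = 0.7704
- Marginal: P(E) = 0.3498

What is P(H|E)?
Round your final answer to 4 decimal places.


Using Bayes' theorem:

P(H|E) = P(E|H) × P(H) / P(E)
       = 0.7704 × 0.3892 / 0.3498
       = 0.29983968 / 0.3498
       = 0.8572

The evidence strengthens our belief in H.
Prior: 0.3892 → Posterior: 0.8572


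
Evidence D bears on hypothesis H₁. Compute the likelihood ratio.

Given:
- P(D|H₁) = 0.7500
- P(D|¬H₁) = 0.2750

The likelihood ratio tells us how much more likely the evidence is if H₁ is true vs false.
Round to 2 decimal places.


Likelihood Ratio (LR) = P(D|H₁) / P(D|¬H₁)

LR = 0.7500 / 0.2750
   = 2.73

The evidence is 2.73 times more likely if H₁ is true than if H₁ is false.
Since LR > 1, the evidence supports H₁ over ¬H₁.


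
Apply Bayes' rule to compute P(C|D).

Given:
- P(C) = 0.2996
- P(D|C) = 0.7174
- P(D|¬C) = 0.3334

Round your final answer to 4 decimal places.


Bayes' theorem: P(C|D) = P(D|C) × P(C) / P(D)

Step 1: Calculate P(D) using law of total probability
P(D) = P(D|C)P(C) + P(D|¬C)P(¬C)
     = 0.7174 × 0.2996 + 0.3334 × 0.7004
     = 0.21493304 + 0.23351336
     = 0.44844640

Step 2: Apply Bayes' theorem
P(C|D) = P(D|C) × P(C) / P(D)
       = 0.21493304 / 0.44844640
       = 0.4793


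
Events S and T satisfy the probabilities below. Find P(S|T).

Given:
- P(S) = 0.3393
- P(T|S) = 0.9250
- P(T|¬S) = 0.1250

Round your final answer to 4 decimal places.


Bayes' theorem: P(S|T) = P(T|S) × P(S) / P(T)

Step 1: Calculate P(T) using law of total probability
P(T) = P(T|S)P(S) + P(T|¬S)P(¬S)
     = 0.9250 × 0.3393 + 0.1250 × 0.6607
     = 0.31385250 + 0.08258750
     = 0.39644000

Step 2: Apply Bayes' theorem
P(S|T) = P(T|S) × P(S) / P(T)
       = 0.31385250 / 0.39644000
       = 0.7917


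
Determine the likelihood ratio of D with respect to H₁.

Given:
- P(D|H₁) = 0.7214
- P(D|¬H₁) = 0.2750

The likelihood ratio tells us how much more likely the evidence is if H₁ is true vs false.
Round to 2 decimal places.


Likelihood Ratio (LR) = P(D|H₁) / P(D|¬H₁)

LR = 0.7214 / 0.2750
   = 2.62

The evidence is 2.62 times more likely if H₁ is true than if H₁ is false.
LR > 1, so observing D raises the odds in favor of H₁.


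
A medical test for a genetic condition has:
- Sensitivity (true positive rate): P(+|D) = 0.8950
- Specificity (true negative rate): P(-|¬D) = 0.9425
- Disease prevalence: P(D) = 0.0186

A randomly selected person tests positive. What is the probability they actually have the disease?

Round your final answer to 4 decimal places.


Let D = has disease, + = positive test

Given:
- P(D) = 0.0186 (prevalence)
- P(+|D) = 0.8950 (sensitivity)
- P(-|¬D) = 0.9425 (specificity)
- P(+|¬D) = 0.0575 (false positive rate = 1 - specificity)

Step 1: Find P(+)
P(+) = P(+|D)P(D) + P(+|¬D)P(¬D)
     = 0.8950 × 0.0186 + 0.0575 × 0.9814
     = 0.01664700 + 0.05643050
     = 0.07307750

Step 2: Apply Bayes' theorem for P(D|+)
P(D|+) = P(+|D)P(D) / P(+)
       = 0.01664700 / 0.07307750
       = 0.2278


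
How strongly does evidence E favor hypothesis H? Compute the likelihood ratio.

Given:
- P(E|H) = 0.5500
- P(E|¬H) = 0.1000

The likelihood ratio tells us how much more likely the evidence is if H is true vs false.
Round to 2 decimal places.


Likelihood Ratio (LR) = P(E|H) / P(E|¬H)

LR = 0.5500 / 0.1000
   = 5.50

The evidence is 5.50 times more likely if H is true than if H is false.
Because LR exceeds 1, E is evidence for H.


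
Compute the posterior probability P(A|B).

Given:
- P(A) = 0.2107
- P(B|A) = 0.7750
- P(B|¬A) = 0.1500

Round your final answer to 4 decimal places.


Bayes' theorem: P(A|B) = P(B|A) × P(A) / P(B)

Step 1: Calculate P(B) using law of total probability
P(B) = P(B|A)P(A) + P(B|¬A)P(¬A)
     = 0.7750 × 0.2107 + 0.1500 × 0.7893
     = 0.16329250 + 0.11839500
     = 0.28168750

Step 2: Apply Bayes' theorem
P(A|B) = P(B|A) × P(A) / P(B)
       = 0.16329250 / 0.28168750
       = 0.5797


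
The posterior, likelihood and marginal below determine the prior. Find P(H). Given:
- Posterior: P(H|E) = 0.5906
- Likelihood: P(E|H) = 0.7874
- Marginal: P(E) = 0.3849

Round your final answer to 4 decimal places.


From Bayes' theorem: P(H|E) = P(E|H) × P(H) / P(E)

Rearranging for P(H):
P(H) = P(H|E) × P(E) / P(E|H)
     = 0.5906 × 0.3849 / 0.7874
     = 0.22732194 / 0.7874
     = 0.2887


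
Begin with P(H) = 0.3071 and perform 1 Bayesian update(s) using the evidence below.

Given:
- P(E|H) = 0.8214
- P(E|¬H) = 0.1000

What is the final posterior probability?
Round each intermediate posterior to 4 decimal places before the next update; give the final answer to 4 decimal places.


Sequential Bayesian updating:

Initial prior: P(H) = 0.3071

Update 1:
  P(E) = 0.8214 × 0.3071 + 0.1000 × 0.6929 = 0.25225194 + 0.06929000 = 0.32154194
  P(H|E) = 0.25225194 / 0.32154194 = 0.7845

Final posterior: 0.7845


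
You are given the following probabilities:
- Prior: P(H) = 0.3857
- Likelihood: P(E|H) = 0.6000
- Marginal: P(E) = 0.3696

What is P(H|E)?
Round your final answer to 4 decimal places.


Using Bayes' theorem:

P(H|E) = P(E|H) × P(H) / P(E)
       = 0.6000 × 0.3857 / 0.3696
       = 0.23142000 / 0.3696
       = 0.6261

The evidence strengthens our belief in H.
Prior: 0.3857 → Posterior: 0.6261


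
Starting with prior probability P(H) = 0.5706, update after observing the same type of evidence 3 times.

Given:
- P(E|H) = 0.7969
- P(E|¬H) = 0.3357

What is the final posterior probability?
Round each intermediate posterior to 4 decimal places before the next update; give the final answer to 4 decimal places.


Sequential Bayesian updating:

Initial prior: P(H) = 0.5706

Update 1:
  P(E) = 0.7969 × 0.5706 + 0.3357 × 0.4294 = 0.45471114 + 0.14414958 = 0.59886072
  P(H|E) = 0.45471114 / 0.59886072 = 0.7593

Update 2:
  P(E) = 0.7969 × 0.7593 + 0.3357 × 0.2407 = 0.60508617 + 0.08080299 = 0.68588916
  P(H|E) = 0.60508617 / 0.68588916 = 0.8822

Update 3:
  P(E) = 0.7969 × 0.8822 + 0.3357 × 0.1178 = 0.70302518 + 0.03954546 = 0.74257064
  P(H|E) = 0.70302518 / 0.74257064 = 0.9467

Final posterior: 0.9467


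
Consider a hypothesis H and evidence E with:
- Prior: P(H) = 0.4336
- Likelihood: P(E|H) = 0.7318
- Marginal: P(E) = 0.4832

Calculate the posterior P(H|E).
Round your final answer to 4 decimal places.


Using Bayes' theorem:

P(H|E) = P(E|H) × P(H) / P(E)
       = 0.7318 × 0.4336 / 0.4832
       = 0.31730848 / 0.4832
       = 0.6567

The evidence strengthens our belief in H.
Prior: 0.4336 → Posterior: 0.6567


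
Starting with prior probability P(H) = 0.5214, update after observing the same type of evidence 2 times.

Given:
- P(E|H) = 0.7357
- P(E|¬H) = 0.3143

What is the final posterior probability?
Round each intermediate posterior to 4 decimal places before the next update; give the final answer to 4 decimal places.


Sequential Bayesian updating:

Initial prior: P(H) = 0.5214

Update 1:
  P(E) = 0.7357 × 0.5214 + 0.3143 × 0.4786 = 0.38359398 + 0.15042398 = 0.53401796
  P(H|E) = 0.38359398 / 0.53401796 = 0.7183

Update 2:
  P(E) = 0.7357 × 0.7183 + 0.3143 × 0.2817 = 0.52845331 + 0.08853831 = 0.61699162
  P(H|E) = 0.52845331 / 0.61699162 = 0.8565

Final posterior: 0.8565


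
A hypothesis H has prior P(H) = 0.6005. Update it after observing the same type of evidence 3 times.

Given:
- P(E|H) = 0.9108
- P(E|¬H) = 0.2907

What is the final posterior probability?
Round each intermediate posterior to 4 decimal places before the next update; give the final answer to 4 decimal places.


Sequential Bayesian updating:

Initial prior: P(H) = 0.6005

Update 1:
  P(E) = 0.9108 × 0.6005 + 0.2907 × 0.3995 = 0.54693540 + 0.11613465 = 0.66307005
  P(H|E) = 0.54693540 / 0.66307005 = 0.8249

Update 2:
  P(E) = 0.9108 × 0.8249 + 0.2907 × 0.1751 = 0.75131892 + 0.05090157 = 0.80222049
  P(H|E) = 0.75131892 / 0.80222049 = 0.9365

Update 3:
  P(E) = 0.9108 × 0.9365 + 0.2907 × 0.0635 = 0.85296420 + 0.01845945 = 0.87142365
  P(H|E) = 0.85296420 / 0.87142365 = 0.9788

Final posterior: 0.9788


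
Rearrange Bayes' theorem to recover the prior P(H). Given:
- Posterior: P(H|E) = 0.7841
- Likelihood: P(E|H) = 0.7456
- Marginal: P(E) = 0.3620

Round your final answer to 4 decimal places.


From Bayes' theorem: P(H|E) = P(E|H) × P(H) / P(E)

Rearranging for P(H):
P(H) = P(H|E) × P(E) / P(E|H)
     = 0.7841 × 0.3620 / 0.7456
     = 0.28384420 / 0.7456
     = 0.3807


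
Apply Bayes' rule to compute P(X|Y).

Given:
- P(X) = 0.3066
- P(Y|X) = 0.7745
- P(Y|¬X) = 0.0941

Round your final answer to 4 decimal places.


Bayes' theorem: P(X|Y) = P(Y|X) × P(X) / P(Y)

Step 1: Calculate P(Y) using law of total probability
P(Y) = P(Y|X)P(X) + P(Y|¬X)P(¬X)
     = 0.7745 × 0.3066 + 0.0941 × 0.6934
     = 0.23746170 + 0.06524894
     = 0.30271064

Step 2: Apply Bayes' theorem
P(X|Y) = P(Y|X) × P(X) / P(Y)
       = 0.23746170 / 0.30271064
       = 0.7845


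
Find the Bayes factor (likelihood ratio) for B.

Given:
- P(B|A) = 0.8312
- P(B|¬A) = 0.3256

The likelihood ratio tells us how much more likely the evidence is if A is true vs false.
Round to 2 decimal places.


Likelihood Ratio (LR) = P(B|A) / P(B|¬A)

LR = 0.8312 / 0.3256
   = 2.55

The evidence is 2.55 times more likely if A is true than if A is false.
Since LR > 1, the evidence supports A over ¬A.


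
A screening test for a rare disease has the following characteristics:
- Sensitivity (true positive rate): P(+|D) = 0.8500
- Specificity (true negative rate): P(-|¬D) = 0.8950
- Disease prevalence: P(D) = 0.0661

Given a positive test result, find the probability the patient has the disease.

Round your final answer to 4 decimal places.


Let D = has disease, + = positive test

Given:
- P(D) = 0.0661 (prevalence)
- P(+|D) = 0.8500 (sensitivity)
- P(-|¬D) = 0.8950 (specificity)
- P(+|¬D) = 0.1050 (false positive rate = 1 - specificity)

Step 1: Find P(+)
P(+) = P(+|D)P(D) + P(+|¬D)P(¬D)
     = 0.8500 × 0.0661 + 0.1050 × 0.9339
     = 0.05618500 + 0.09805950
     = 0.15424450

Step 2: Apply Bayes' theorem for P(D|+)
P(D|+) = P(+|D)P(D) / P(+)
       = 0.05618500 / 0.15424450
       = 0.3643


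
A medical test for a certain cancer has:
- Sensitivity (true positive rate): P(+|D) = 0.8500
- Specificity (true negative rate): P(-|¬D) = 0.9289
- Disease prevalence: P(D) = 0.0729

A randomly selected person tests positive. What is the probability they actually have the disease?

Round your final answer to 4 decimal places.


Let D = has disease, + = positive test

Given:
- P(D) = 0.0729 (prevalence)
- P(+|D) = 0.8500 (sensitivity)
- P(-|¬D) = 0.9289 (specificity)
- P(+|¬D) = 0.0711 (false positive rate = 1 - specificity)

Step 1: Find P(+)
P(+) = P(+|D)P(D) + P(+|¬D)P(¬D)
     = 0.8500 × 0.0729 + 0.0711 × 0.9271
     = 0.06196500 + 0.06591681
     = 0.12788181

Step 2: Apply Bayes' theorem for P(D|+)
P(D|+) = P(+|D)P(D) / P(+)
       = 0.06196500 / 0.12788181
       = 0.4845
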